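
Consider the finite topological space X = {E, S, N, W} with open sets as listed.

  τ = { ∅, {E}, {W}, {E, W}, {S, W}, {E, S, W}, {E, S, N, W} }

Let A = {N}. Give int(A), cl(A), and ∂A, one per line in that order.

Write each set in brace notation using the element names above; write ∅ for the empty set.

interior: largest open inside A is ∅ (from ∅)
cl via duality: int({E, S, W}) = {E, S, W}, so X∖{E, S, W} = {N}
cl∖int = {N}

int(A) = ∅
cl(A)  = {N}
∂A     = {N}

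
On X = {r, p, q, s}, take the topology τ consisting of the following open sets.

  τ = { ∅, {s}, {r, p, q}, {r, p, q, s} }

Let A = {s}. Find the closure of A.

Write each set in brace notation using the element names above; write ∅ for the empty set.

complement {r, p, q}; its interior {r, p, q}; cl(A) = X∖{r, p, q} = {s}

{s}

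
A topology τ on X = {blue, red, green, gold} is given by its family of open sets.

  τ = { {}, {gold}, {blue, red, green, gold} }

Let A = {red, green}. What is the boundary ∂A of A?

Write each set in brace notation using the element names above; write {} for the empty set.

opens ⊆ A: {}; union → int = {}
complement {blue, gold}; its interior {gold}; cl(A) = X∖{gold} = {blue, red, green}
boundary = {blue, red, green} ∖ {} = {blue, red, green}

{blue, red, green}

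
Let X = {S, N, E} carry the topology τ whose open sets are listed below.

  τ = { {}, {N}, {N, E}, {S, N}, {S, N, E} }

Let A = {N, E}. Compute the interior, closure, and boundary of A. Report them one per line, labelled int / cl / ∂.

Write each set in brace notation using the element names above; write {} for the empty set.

U open, U⊆A: {}, {N}, {N, E}. int(A) = ⋃ = {N, E}
X∖A={S}, int(X∖A)={}, hence cl(A)={S, N, E}
∂A: remove int from cl → {S}

int(A) = {N, E}
cl(A)  = {S, N, E}
∂A     = {S}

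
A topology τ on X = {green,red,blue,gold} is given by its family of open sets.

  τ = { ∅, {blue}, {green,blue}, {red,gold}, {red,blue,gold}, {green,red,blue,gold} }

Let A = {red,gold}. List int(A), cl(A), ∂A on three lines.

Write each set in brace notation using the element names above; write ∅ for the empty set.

int(A) = {red,gold}
cl(A)  = {red,gold}
∂A     = ∅

interior: largest open inside A is {red,gold} (from ∅, {red,gold})
cl via duality: int({green,blue}) = {green,blue}, so X∖{green,blue} = {red,gold}
cl∖int = ∅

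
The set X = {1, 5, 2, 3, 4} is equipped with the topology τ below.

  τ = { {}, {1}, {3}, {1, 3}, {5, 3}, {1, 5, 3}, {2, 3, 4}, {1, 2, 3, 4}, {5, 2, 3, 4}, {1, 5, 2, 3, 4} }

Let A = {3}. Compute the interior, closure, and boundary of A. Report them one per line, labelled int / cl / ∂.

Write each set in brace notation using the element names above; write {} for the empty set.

open subsets of A: {}, {3}; so int(A) = {3}
closure: X∖int(X∖A) = X∖{1} = {5, 2, 3, 4}
∂A = {5, 2, 3, 4} minus {3} = {5, 2, 4}

int(A) = {3}
cl(A)  = {5, 2, 3, 4}
∂A     = {5, 2, 4}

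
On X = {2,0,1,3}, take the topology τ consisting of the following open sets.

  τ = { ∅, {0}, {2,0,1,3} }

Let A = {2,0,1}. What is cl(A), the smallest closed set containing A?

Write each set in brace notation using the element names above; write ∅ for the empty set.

cl via duality: int({3}) = ∅, so X∖∅ = {2,0,1,3}

{2,0,1,3}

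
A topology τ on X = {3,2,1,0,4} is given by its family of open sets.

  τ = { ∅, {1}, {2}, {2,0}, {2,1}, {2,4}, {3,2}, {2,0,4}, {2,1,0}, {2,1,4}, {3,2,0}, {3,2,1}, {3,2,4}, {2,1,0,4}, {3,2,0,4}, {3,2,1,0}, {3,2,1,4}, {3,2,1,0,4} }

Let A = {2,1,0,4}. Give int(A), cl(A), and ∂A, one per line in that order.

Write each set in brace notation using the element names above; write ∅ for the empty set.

open subsets of A: ∅, {1}, {2}, {2,1}, {2,4}, {2,0}, {2,0,4}, {2,1,4}, {2,1,0}, {2,1,0,4}; so int(A) = {2,1,0,4}
closure: X∖int(X∖A) = X∖∅ = {3,2,1,0,4}
∂A = {3,2,1,0,4} minus {2,1,0,4} = {3}

int(A) = {2,1,0,4}
cl(A)  = {3,2,1,0,4}
∂A     = {3}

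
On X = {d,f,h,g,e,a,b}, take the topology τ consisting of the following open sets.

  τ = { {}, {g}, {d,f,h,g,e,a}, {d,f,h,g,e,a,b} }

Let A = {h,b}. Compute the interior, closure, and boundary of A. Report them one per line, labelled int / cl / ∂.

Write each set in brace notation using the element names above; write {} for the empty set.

int(A) = {}
cl(A)  = {d,f,h,e,a,b}
∂A     = {d,f,h,e,a,b}

interior: largest open inside A is {} (from {})
cl via duality: int({d,f,g,e,a}) = {g}, so X∖{g} = {d,f,h,e,a,b}
cl∖int = {d,f,h,e,a,b}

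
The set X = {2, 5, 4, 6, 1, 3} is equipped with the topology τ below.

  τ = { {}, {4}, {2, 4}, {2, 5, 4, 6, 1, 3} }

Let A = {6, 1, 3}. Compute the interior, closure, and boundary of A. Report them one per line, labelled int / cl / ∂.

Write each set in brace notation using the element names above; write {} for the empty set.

open subsets of A: {}; so int(A) = {}
closure: X∖int(X∖A) = X∖{2, 4} = {5, 6, 1, 3}
∂A = {5, 6, 1, 3} minus {} = {5, 6, 1, 3}

int(A) = {}
cl(A)  = {5, 6, 1, 3}
∂A     = {5, 6, 1, 3}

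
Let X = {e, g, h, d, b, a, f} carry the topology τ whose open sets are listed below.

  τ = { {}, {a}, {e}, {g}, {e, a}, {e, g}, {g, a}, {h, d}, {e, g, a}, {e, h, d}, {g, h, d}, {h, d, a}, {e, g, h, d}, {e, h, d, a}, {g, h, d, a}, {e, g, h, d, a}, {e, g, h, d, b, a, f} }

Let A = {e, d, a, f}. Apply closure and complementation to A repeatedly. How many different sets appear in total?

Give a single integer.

cl via duality: int({g, h, b}) = {g}, so X∖{g} = {e, h, d, b, a, f}
Write k for closure, c for complement:
  1. A     = {e, d, a, f}
  2. kA    = {e, h, d, b, a, f}
  3. cA    = {g, h, b}
  4. ckA   = {g}
  5. kcA   = {g, h, d, b, f}
  6. kckA  = {g, b, f}
  7. ckcA  = {e, a}
  8. ckckA = {e, h, d, a}
  9. kckcA = {e, b, a, f}
  10. ckckcA = {g, h, d}
applying k or c yields no new set

10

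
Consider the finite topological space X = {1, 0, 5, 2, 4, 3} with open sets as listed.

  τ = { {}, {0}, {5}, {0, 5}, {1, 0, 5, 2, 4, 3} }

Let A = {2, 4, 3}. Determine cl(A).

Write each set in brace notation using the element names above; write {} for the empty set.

closure: X∖int(X∖A) = X∖{0, 5} = {1, 2, 4, 3}

{1, 2, 4, 3}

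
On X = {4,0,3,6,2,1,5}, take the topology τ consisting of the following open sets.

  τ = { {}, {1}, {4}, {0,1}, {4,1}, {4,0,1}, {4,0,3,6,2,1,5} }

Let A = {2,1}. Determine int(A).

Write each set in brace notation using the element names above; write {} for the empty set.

{1}

U open, U⊆A: {}, {1}. int(A) = ⋃ = {1}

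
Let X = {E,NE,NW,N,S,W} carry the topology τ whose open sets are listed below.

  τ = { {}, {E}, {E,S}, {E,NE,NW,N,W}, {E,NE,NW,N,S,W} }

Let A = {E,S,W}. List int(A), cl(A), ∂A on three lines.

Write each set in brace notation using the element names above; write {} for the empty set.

int(A) = {E,S}
cl(A)  = {E,NE,NW,N,S,W}
∂A     = {NE,NW,N,W}

interior: largest open inside A is {E,S} (from {}, {E}, {E,S})
cl via duality: int({NE,NW,N}) = {}, so X∖{} = {E,NE,NW,N,S,W}
cl∖int = {NE,NW,N,W}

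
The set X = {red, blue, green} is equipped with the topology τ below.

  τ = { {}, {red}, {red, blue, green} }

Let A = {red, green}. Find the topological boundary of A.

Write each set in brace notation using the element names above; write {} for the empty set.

opens ⊆ A: {}, {red}; union → int = {red}
complement {blue}; its interior {}; cl(A) = X∖{} = {red, blue, green}
boundary = {red, blue, green} ∖ {red} = {blue, green}

{blue, green}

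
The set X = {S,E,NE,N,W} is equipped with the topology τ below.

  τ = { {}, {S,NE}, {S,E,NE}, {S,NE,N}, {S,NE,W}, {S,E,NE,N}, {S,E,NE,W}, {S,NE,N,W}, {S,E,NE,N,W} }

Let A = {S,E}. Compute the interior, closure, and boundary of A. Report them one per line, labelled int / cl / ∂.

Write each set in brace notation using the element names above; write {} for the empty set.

int(A) = {}
cl(A)  = {S,E,NE,N,W}
∂A     = {S,E,NE,N,W}

interior: largest open inside A is {} (from {})
cl via duality: int({NE,N,W}) = {}, so X∖{} = {S,E,NE,N,W}
cl∖int = {S,E,NE,N,W}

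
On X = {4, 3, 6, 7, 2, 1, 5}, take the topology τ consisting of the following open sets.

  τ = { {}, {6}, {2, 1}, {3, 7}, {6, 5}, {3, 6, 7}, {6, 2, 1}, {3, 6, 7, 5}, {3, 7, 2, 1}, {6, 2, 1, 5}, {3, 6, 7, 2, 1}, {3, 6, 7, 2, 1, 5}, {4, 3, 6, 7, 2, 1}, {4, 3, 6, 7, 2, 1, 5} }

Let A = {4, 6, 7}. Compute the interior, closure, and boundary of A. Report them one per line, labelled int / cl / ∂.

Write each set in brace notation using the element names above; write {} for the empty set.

int(A) = {6}
cl(A)  = {4, 3, 6, 7, 5}
∂A     = {4, 3, 7, 5}

U open, U⊆A: {}, {6}. int(A) = ⋃ = {6}
X∖A={3, 2, 1, 5}, int(X∖A)={2, 1}, hence cl(A)={4, 3, 6, 7, 5}
∂A: remove int from cl → {4, 3, 7, 5}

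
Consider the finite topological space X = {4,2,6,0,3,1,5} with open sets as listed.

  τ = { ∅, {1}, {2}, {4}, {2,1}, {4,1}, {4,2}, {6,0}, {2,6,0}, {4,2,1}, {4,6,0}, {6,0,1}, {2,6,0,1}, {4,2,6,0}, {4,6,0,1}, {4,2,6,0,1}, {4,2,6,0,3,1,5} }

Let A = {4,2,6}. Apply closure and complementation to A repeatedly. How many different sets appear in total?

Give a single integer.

10

X∖A={0,3,1,5}, int(X∖A)={1}, hence cl(A)={4,2,6,0,3,5}
Orbit (k=closure, c=complement):
  1. A     = {4,2,6}
  2. kA    = {4,2,6,0,3,5}
  3. cA    = {0,3,1,5}
  4. ckA   = {1}
  5. kcA   = {6,0,3,1,5}
  6. kckA  = {3,1,5}
  7. ckcA  = {4,2}
  8. ckckA = {4,2,6,0}
  9. kckcA = {4,2,3,5}
  10. ckckcA = {6,0,1}
(closed under both — stop)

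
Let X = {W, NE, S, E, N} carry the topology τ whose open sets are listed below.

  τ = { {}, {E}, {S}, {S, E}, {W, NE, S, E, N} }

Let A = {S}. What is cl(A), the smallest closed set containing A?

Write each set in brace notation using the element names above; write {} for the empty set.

closure: X∖int(X∖A) = X∖{E} = {W, NE, S, N}

{W, NE, S, N}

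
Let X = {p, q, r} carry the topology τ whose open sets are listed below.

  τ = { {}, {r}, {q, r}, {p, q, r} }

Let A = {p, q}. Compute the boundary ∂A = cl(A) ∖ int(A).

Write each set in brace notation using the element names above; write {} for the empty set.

{p, q}

opens ⊆ A: {}; union → int = {}
complement {r}; its interior {r}; cl(A) = X∖{r} = {p, q}
boundary = {p, q} ∖ {} = {p, q}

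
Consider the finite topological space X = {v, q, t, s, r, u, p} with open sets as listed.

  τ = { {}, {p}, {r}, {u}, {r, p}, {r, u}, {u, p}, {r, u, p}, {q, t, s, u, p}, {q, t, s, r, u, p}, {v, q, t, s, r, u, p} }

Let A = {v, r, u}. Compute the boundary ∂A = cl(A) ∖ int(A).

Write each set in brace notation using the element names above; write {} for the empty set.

opens ⊆ A: {}, {u}, {r}, {r, u}; union → int = {r, u}
complement {q, t, s, p}; its interior {p}; cl(A) = X∖{p} = {v, q, t, s, r, u}
boundary = {v, q, t, s, r, u} ∖ {r, u} = {v, q, t, s}

{v, q, t, s}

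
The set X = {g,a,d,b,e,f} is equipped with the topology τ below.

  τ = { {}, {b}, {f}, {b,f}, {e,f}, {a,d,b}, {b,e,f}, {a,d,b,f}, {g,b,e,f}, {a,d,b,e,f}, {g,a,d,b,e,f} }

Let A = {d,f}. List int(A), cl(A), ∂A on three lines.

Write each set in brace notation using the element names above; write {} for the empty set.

open subsets of A: {}, {f}; so int(A) = {f}
closure: X∖int(X∖A) = X∖{b} = {g,a,d,e,f}
∂A = {g,a,d,e,f} minus {f} = {g,a,d,e}

int(A) = {f}
cl(A)  = {g,a,d,e,f}
∂A     = {g,a,d,e}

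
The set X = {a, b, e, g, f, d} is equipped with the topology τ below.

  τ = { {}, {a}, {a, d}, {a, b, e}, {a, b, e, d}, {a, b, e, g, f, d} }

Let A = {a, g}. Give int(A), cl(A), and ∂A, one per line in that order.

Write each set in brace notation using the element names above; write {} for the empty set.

opens ⊆ A: {}, {a}; union → int = {a}
complement {b, e, f, d}; its interior {}; cl(A) = X∖{} = {a, b, e, g, f, d}
boundary = {a, b, e, g, f, d} ∖ {a} = {b, e, g, f, d}

int(A) = {a}
cl(A)  = {a, b, e, g, f, d}
∂A     = {b, e, g, f, d}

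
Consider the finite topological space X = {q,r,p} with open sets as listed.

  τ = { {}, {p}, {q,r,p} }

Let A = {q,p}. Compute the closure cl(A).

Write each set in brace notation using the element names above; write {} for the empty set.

{q,r,p}

cl via duality: int({r}) = {}, so X∖{} = {q,r,p}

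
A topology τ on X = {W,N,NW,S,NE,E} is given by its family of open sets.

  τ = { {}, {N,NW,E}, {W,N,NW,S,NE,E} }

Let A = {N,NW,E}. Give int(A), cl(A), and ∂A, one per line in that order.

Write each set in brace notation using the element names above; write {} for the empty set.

open subsets of A: {}, {N,NW,E}; so int(A) = {N,NW,E}
closure: X∖int(X∖A) = X∖{} = {W,N,NW,S,NE,E}
∂A = {W,N,NW,S,NE,E} minus {N,NW,E} = {W,S,NE}

int(A) = {N,NW,E}
cl(A)  = {W,N,NW,S,NE,E}
∂A     = {W,S,NE}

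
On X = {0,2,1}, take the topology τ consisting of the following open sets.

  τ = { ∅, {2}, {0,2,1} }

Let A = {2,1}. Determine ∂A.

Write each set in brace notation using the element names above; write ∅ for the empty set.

opens ⊆ A: ∅, {2}; union → int = {2}
complement {0}; its interior ∅; cl(A) = X∖∅ = {0,2,1}
boundary = {0,2,1} ∖ {2} = {0,1}

{0,1}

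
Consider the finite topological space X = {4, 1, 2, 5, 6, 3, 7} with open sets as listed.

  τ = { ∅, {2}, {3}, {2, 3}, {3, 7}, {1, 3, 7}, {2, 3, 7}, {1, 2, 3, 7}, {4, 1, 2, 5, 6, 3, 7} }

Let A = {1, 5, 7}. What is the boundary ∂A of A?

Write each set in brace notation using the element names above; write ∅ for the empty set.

interior: largest open inside A is ∅ (from ∅)
cl via duality: int({4, 2, 6, 3}) = {2, 3}, so X∖{2, 3} = {4, 1, 5, 6, 7}
cl∖int = {4, 1, 5, 6, 7}

{4, 1, 5, 6, 7}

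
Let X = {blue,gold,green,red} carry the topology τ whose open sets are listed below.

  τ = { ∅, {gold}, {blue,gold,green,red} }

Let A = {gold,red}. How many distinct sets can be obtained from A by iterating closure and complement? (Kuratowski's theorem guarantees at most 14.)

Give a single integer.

closure: X∖int(X∖A) = X∖∅ = {blue,gold,green,red}
Let k=closure and c=complement:
  1. A     = {gold,red}
  2. kA    = {blue,gold,green,red}
  3. cA    = {blue,green}
  4. ckA   = ∅
  5. kcA   = {blue,green,red}
  6. ckcA  = {gold}
— saturated at 6

6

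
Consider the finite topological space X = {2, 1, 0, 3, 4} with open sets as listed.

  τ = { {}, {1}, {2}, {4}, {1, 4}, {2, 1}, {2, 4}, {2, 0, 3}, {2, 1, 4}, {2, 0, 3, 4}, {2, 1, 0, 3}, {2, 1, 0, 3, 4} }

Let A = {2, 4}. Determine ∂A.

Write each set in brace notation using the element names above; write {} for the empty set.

U open, U⊆A: {}, {4}, {2}, {2, 4}. int(A) = ⋃ = {2, 4}
X∖A={1, 0, 3}, int(X∖A)={1}, hence cl(A)={2, 0, 3, 4}
∂A: remove int from cl → {0, 3}

{0, 3}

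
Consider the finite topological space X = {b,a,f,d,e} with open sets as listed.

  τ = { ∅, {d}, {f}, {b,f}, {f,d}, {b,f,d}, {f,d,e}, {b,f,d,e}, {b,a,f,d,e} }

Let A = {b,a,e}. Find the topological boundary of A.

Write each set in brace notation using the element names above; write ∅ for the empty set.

{b,a,e}

open subsets of A: ∅; so int(A) = ∅
closure: X∖int(X∖A) = X∖{f,d} = {b,a,e}
∂A = {b,a,e} minus ∅ = {b,a,e}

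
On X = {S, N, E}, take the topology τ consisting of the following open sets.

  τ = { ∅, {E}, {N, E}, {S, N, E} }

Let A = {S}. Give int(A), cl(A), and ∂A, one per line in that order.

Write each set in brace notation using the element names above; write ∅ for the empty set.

int(A) = ∅
cl(A)  = {S}
∂A     = {S}

open subsets of A: ∅; so int(A) = ∅
closure: X∖int(X∖A) = X∖{N, E} = {S}
∂A = {S} minus ∅ = {S}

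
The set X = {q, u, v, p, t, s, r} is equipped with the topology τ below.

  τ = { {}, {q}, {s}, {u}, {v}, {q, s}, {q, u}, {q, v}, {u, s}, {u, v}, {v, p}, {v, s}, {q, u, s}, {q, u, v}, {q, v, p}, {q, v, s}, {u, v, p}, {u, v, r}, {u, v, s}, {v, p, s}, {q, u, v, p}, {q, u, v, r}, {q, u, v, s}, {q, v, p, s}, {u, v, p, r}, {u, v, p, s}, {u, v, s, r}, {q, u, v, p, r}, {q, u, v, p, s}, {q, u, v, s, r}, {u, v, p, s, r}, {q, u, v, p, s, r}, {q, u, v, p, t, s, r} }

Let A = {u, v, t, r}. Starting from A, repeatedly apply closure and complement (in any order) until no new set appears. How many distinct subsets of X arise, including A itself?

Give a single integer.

8

complement {q, p, s}; its interior {q, s}; cl(A) = X∖{q, s} = {u, v, p, t, r}
With k = closure, c = complement:
  1. A     = {u, v, t, r}
  2. kA    = {u, v, p, t, r}
  3. cA    = {q, p, s}
  4. ckA   = {q, s}
  5. kcA   = {q, p, t, s}
  6. kckA  = {q, t, s}
  7. ckcA  = {u, v, r}
  8. ckckA = {u, v, p, r}
k, c of each give nothing new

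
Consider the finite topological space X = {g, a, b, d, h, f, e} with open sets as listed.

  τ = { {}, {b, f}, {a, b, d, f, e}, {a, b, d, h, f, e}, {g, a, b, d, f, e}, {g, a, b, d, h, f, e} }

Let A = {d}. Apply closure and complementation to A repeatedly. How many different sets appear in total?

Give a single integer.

cl via duality: int({g, a, b, h, f, e}) = {b, f}, so X∖{b, f} = {g, a, d, h, e}
Write k for closure, c for complement:
  1. A     = {d}
  2. kA    = {g, a, d, h, e}
  3. cA    = {g, a, b, h, f, e}
  4. ckA   = {b, f}
  5. kcA   = {g, a, b, d, h, f, e}
  6. ckcA  = {}
applying k or c yields no new set

6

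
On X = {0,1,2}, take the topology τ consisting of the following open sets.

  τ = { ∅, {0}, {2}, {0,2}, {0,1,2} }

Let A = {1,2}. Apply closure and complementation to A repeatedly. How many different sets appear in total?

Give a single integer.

complement {0}; its interior {0}; cl(A) = X∖{0} = {1,2}
With k = closure, c = complement:
  1. A     = {1,2}
  2. cA    = {0}
  3. kcA   = {0,1}
  4. ckcA  = {2}
k, c of each give nothing new

4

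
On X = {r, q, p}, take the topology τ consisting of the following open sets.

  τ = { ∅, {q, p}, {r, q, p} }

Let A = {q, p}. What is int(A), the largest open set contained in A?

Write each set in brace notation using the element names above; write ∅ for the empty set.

{q, p}

opens ⊆ A: ∅, {q, p}; union → int = {q, p}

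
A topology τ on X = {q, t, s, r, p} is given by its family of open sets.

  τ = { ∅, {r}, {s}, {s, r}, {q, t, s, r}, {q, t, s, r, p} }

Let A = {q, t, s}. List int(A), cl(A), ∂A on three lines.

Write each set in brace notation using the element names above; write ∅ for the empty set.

U open, U⊆A: ∅, {s}. int(A) = ⋃ = {s}
X∖A={r, p}, int(X∖A)={r}, hence cl(A)={q, t, s, p}
∂A: remove int from cl → {q, t, p}

int(A) = {s}
cl(A)  = {q, t, s, p}
∂A     = {q, t, p}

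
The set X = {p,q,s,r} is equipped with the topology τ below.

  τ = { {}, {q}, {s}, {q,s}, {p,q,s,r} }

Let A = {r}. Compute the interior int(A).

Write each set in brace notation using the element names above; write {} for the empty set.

opens ⊆ A: {}; union → int = {}

{}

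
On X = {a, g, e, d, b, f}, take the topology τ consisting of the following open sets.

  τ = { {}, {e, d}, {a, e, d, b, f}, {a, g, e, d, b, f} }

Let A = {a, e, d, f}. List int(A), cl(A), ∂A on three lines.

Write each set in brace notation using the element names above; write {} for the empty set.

interior: largest open inside A is {e, d} (from {}, {e, d})
cl via duality: int({g, b}) = {}, so X∖{} = {a, g, e, d, b, f}
cl∖int = {a, g, b, f}

int(A) = {e, d}
cl(A)  = {a, g, e, d, b, f}
∂A     = {a, g, b, f}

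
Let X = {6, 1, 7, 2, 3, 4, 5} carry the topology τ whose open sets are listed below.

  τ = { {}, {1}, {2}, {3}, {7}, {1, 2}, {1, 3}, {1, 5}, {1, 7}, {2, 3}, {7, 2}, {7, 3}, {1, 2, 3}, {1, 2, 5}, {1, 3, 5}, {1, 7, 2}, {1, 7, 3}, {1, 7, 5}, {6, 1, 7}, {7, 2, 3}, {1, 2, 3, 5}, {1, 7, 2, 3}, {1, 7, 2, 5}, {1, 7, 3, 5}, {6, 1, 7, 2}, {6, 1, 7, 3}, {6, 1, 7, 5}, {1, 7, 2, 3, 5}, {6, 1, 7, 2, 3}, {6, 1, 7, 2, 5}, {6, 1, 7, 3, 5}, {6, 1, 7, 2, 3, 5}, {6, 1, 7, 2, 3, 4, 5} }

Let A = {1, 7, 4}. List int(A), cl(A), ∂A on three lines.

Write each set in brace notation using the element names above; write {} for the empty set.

U open, U⊆A: {}, {1}, {7}, {1, 7}. int(A) = ⋃ = {1, 7}
X∖A={6, 2, 3, 5}, int(X∖A)={2, 3}, hence cl(A)={6, 1, 7, 4, 5}
∂A: remove int from cl → {6, 4, 5}

int(A) = {1, 7}
cl(A)  = {6, 1, 7, 4, 5}
∂A     = {6, 4, 5}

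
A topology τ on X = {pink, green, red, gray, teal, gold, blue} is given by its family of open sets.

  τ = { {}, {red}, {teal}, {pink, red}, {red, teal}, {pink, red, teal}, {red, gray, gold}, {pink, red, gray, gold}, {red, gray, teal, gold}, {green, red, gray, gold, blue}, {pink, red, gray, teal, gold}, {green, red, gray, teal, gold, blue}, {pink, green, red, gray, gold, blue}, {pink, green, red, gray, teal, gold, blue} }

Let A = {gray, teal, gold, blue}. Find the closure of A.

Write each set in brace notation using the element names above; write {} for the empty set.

closure: X∖int(X∖A) = X∖{pink, red} = {green, gray, teal, gold, blue}

{green, gray, teal, gold, blue}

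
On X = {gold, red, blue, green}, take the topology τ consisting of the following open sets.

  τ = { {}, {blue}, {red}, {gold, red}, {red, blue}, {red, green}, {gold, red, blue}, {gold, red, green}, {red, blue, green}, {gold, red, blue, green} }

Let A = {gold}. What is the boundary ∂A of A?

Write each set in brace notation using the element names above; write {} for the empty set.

{gold}

opens ⊆ A: {}; union → int = {}
complement {red, blue, green}; its interior {red, blue, green}; cl(A) = X∖{red, blue, green} = {gold}
boundary = {gold} ∖ {} = {gold}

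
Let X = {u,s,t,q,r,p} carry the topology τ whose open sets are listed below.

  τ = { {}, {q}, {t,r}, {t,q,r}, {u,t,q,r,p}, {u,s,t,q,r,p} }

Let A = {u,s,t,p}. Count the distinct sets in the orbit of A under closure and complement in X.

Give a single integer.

8

complement {q,r}; its interior {q}; cl(A) = X∖{q} = {u,s,t,r,p}
With k = closure, c = complement:
  1. A     = {u,s,t,p}
  2. kA    = {u,s,t,r,p}
  3. cA    = {q,r}
  4. ckA   = {q}
  5. kcA   = {u,s,t,q,r,p}
  6. kckA  = {u,s,q,p}
  7. ckcA  = {}
  8. ckckA = {t,r}
k, c of each give nothing new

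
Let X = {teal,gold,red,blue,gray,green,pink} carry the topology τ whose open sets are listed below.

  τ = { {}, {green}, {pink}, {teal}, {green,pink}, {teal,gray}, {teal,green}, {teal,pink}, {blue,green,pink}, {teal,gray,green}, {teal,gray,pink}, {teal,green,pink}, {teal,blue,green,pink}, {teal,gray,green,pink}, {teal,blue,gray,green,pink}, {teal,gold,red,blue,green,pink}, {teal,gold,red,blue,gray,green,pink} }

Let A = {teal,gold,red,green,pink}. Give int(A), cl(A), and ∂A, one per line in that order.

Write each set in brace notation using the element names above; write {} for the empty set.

int(A) = {teal,green,pink}
cl(A)  = {teal,gold,red,blue,gray,green,pink}
∂A     = {gold,red,blue,gray}

open subsets of A: {}, {pink}, {green}, {teal}, {teal,green}, {green,pink}, {teal,pink}, {teal,green,pink}; so int(A) = {teal,green,pink}
closure: X∖int(X∖A) = X∖{} = {teal,gold,red,blue,gray,green,pink}
∂A = {teal,gold,red,blue,gray,green,pink} minus {teal,green,pink} = {gold,red,blue,gray}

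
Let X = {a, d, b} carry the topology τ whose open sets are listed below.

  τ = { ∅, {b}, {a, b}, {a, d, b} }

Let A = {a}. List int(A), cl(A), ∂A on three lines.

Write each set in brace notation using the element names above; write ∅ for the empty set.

interior: largest open inside A is ∅ (from ∅)
cl via duality: int({d, b}) = {b}, so X∖{b} = {a, d}
cl∖int = {a, d}

int(A) = ∅
cl(A)  = {a, d}
∂A     = {a, d}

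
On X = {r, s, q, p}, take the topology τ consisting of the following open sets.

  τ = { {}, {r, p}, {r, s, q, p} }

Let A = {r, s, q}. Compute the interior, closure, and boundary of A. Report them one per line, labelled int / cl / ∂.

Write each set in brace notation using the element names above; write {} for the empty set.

interior: largest open inside A is {} (from {})
cl via duality: int({p}) = {}, so X∖{} = {r, s, q, p}
cl∖int = {r, s, q, p}

int(A) = {}
cl(A)  = {r, s, q, p}
∂A     = {r, s, q, p}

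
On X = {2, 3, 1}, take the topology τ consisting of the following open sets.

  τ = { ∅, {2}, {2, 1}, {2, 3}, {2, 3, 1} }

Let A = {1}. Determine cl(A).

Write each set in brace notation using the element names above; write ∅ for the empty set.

{1}

complement {2, 3}; its interior {2, 3}; cl(A) = X∖{2, 3} = {1}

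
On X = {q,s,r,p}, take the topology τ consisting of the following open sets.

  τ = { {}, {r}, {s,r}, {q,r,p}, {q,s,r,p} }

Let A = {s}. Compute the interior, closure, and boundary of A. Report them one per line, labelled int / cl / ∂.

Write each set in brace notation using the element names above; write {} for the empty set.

open subsets of A: {}; so int(A) = {}
closure: X∖int(X∖A) = X∖{q,r,p} = {s}
∂A = {s} minus {} = {s}

int(A) = {}
cl(A)  = {s}
∂A     = {s}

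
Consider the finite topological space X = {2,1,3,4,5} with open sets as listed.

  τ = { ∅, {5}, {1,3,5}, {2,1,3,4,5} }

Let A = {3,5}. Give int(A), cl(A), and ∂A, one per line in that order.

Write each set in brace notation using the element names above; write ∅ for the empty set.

open subsets of A: ∅, {5}; so int(A) = {5}
closure: X∖int(X∖A) = X∖∅ = {2,1,3,4,5}
∂A = {2,1,3,4,5} minus {5} = {2,1,3,4}

int(A) = {5}
cl(A)  = {2,1,3,4,5}
∂A     = {2,1,3,4}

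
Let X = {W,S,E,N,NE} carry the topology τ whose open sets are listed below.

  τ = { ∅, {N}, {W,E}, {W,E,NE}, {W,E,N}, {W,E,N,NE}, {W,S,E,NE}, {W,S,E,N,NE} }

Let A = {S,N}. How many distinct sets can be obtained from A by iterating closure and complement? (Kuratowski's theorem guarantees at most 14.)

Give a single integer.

complement {W,E,NE}; its interior {W,E,NE}; cl(A) = X∖{W,E,NE} = {S,N}
With k = closure, c = complement:
  1. A     = {S,N}
  2. cA    = {W,E,NE}
  3. kcA   = {W,S,E,NE}
  4. ckcA  = {N}
k, c of each give nothing new

4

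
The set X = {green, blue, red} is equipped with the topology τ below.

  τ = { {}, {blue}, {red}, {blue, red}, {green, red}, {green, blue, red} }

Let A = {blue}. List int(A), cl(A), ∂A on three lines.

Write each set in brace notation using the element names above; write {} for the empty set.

int(A) = {blue}
cl(A)  = {blue}
∂A     = {}

opens ⊆ A: {}, {blue}; union → int = {blue}
complement {green, red}; its interior {green, red}; cl(A) = X∖{green, red} = {blue}
boundary = {blue} ∖ {blue} = {}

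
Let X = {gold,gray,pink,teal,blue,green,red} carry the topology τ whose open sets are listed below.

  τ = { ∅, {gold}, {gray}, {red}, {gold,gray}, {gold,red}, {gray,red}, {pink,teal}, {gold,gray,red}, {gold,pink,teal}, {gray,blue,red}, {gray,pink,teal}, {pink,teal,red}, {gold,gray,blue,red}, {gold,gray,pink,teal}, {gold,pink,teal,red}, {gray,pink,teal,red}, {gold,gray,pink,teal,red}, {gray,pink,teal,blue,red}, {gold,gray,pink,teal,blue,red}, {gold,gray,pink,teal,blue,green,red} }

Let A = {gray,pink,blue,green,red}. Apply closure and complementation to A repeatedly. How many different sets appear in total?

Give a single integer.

10

cl via duality: int({gold,teal}) = {gold}, so X∖{gold} = {gray,pink,teal,blue,green,red}
Write k for closure, c for complement:
  1. A     = {gray,pink,blue,green,red}
  2. kA    = {gray,pink,teal,blue,green,red}
  3. cA    = {gold,teal}
  4. ckA   = {gold}
  5. kcA   = {gold,pink,teal,green}
  6. kckA  = {gold,green}
  7. ckcA  = {gray,blue,red}
  8. ckckA = {gray,pink,teal,blue,red}
  9. kckcA = {gray,blue,green,red}
  10. ckckcA = {gold,pink,teal}
applying k or c yields no new set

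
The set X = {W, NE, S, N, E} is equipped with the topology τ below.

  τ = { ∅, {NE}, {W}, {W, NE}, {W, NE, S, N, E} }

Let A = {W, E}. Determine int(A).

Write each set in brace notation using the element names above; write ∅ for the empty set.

{W}

interior: largest open inside A is {W} (from ∅, {W})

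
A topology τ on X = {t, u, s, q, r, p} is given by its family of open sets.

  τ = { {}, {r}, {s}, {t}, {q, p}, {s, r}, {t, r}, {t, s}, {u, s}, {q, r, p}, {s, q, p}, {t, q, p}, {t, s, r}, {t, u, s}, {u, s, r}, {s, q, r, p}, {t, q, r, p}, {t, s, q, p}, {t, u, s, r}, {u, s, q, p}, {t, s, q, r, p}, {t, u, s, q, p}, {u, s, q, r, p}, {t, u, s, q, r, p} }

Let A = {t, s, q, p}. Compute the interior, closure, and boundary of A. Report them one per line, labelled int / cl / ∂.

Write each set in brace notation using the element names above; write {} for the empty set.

open subsets of A: {}, {t}, {s}, {q, p}, {t, s}, {t, q, p}, {s, q, p}, {t, s, q, p}; so int(A) = {t, s, q, p}
closure: X∖int(X∖A) = X∖{r} = {t, u, s, q, p}
∂A = {t, u, s, q, p} minus {t, s, q, p} = {u}

int(A) = {t, s, q, p}
cl(A)  = {t, u, s, q, p}
∂A     = {u}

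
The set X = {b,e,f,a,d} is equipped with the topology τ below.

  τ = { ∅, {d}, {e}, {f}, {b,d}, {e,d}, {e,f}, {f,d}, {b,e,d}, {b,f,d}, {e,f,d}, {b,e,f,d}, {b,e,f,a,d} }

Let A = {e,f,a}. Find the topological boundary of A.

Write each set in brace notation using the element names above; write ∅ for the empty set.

{a}

opens ⊆ A: ∅, {f}, {e}, {e,f}; union → int = {e,f}
complement {b,d}; its interior {b,d}; cl(A) = X∖{b,d} = {e,f,a}
boundary = {e,f,a} ∖ {e,f} = {a}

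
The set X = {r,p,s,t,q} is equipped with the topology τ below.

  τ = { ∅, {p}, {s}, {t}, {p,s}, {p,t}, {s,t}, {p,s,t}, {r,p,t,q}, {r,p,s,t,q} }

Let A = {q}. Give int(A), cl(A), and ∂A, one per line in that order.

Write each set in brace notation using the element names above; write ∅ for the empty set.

int(A) = ∅
cl(A)  = {r,q}
∂A     = {r,q}

U open, U⊆A: ∅. int(A) = ⋃ = ∅
X∖A={r,p,s,t}, int(X∖A)={p,s,t}, hence cl(A)={r,q}
∂A: remove int from cl → {r,q}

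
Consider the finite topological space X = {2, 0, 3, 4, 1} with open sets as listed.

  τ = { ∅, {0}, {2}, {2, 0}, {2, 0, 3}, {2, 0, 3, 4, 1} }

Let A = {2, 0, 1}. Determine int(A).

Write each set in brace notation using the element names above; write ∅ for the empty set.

interior: largest open inside A is {2, 0} (from ∅, {2}, {0}, {2, 0})

{2, 0}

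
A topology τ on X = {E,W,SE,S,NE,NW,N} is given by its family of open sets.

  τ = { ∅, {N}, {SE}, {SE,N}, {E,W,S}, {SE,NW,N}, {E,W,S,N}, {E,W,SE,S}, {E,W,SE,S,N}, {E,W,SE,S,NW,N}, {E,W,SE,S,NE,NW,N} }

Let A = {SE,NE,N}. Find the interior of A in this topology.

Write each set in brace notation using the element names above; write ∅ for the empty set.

interior: largest open inside A is {SE,N} (from ∅, {N}, {SE}, {SE,N})

{SE,N}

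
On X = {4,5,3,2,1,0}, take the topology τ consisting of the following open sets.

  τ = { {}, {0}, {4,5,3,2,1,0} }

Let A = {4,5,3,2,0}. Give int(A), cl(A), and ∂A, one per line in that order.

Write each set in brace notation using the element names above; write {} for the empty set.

opens ⊆ A: {}, {0}; union → int = {0}
complement {1}; its interior {}; cl(A) = X∖{} = {4,5,3,2,1,0}
boundary = {4,5,3,2,1,0} ∖ {0} = {4,5,3,2,1}

int(A) = {0}
cl(A)  = {4,5,3,2,1,0}
∂A     = {4,5,3,2,1}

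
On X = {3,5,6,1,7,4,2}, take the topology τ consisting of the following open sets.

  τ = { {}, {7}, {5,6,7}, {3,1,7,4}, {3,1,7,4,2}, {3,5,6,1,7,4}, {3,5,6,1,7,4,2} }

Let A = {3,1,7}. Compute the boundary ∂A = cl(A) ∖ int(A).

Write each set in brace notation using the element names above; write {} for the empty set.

opens ⊆ A: {}, {7}; union → int = {7}
complement {5,6,4,2}; its interior {}; cl(A) = X∖{} = {3,5,6,1,7,4,2}
boundary = {3,5,6,1,7,4,2} ∖ {7} = {3,5,6,1,4,2}

{3,5,6,1,4,2}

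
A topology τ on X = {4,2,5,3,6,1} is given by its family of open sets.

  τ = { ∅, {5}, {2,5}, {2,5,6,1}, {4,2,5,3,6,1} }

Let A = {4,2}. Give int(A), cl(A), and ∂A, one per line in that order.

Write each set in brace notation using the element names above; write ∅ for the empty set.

int(A) = ∅
cl(A)  = {4,2,3,6,1}
∂A     = {4,2,3,6,1}

open subsets of A: ∅; so int(A) = ∅
closure: X∖int(X∖A) = X∖{5} = {4,2,3,6,1}
∂A = {4,2,3,6,1} minus ∅ = {4,2,3,6,1}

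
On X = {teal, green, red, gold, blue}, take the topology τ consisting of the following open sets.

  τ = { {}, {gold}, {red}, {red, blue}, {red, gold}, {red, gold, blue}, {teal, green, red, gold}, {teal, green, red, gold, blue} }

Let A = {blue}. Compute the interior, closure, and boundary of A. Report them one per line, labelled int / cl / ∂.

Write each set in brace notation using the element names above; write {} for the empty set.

open subsets of A: {}; so int(A) = {}
closure: X∖int(X∖A) = X∖{teal, green, red, gold} = {blue}
∂A = {blue} minus {} = {blue}

int(A) = {}
cl(A)  = {blue}
∂A     = {blue}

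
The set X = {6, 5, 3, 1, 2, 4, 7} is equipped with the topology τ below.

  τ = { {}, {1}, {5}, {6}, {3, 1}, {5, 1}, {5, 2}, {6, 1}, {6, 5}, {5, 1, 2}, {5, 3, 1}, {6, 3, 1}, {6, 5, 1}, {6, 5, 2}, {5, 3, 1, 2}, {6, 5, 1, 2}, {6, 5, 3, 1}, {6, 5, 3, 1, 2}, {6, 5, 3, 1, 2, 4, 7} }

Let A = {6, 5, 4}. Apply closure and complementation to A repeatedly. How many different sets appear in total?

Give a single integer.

8

complement {3, 1, 2, 7}; its interior {3, 1}; cl(A) = X∖{3, 1} = {6, 5, 2, 4, 7}
With k = closure, c = complement:
  1. A     = {6, 5, 4}
  2. kA    = {6, 5, 2, 4, 7}
  3. cA    = {3, 1, 2, 7}
  4. ckA   = {3, 1}
  5. kcA   = {3, 1, 2, 4, 7}
  6. kckA  = {3, 1, 4, 7}
  7. ckcA  = {6, 5}
  8. ckckA = {6, 5, 2}
k, c of each give nothing new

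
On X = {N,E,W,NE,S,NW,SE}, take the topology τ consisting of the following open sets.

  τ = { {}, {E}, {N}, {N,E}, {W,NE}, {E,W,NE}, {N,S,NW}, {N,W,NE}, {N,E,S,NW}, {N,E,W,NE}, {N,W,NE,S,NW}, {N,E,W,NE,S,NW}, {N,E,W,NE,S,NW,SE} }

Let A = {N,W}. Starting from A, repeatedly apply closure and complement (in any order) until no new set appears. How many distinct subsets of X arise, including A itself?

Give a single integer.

12

complement {E,NE,S,NW,SE}; its interior {E}; cl(A) = X∖{E} = {N,W,NE,S,NW,SE}
With k = closure, c = complement:
  1. A     = {N,W}
  2. kA    = {N,W,NE,S,NW,SE}
  3. cA    = {E,NE,S,NW,SE}
  4. ckA   = {E}
  5. kcA   = {E,W,NE,S,NW,SE}
  6. kckA  = {E,SE}
  7. ckcA  = {N}
  8. ckckA = {N,W,NE,S,NW}
  9. kckcA = {N,S,NW,SE}
  10. ckckcA = {E,W,NE}
  11. kckckcA = {E,W,NE,SE}
  12. ckckckcA = {N,S,NW}
k, c of each give nothing new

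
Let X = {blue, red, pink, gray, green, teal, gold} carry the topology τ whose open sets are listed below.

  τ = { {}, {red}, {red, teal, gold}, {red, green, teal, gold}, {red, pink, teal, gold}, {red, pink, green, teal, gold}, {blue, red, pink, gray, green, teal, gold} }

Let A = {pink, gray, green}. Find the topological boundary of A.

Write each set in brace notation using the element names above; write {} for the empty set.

interior: largest open inside A is {} (from {})
cl via duality: int({blue, red, teal, gold}) = {red, teal, gold}, so X∖{red, teal, gold} = {blue, pink, gray, green}
cl∖int = {blue, pink, gray, green}

{blue, pink, gray, green}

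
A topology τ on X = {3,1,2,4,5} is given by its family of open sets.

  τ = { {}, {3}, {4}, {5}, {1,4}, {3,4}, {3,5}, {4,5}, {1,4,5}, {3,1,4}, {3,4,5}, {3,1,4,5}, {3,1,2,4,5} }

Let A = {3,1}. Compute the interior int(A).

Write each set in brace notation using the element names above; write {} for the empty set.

U open, U⊆A: {}, {3}. int(A) = ⋃ = {3}

{3}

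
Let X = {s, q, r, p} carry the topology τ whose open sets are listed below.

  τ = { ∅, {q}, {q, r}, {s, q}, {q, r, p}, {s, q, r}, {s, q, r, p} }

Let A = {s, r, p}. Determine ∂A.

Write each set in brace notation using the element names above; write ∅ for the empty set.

{s, r, p}

open subsets of A: ∅; so int(A) = ∅
closure: X∖int(X∖A) = X∖{q} = {s, r, p}
∂A = {s, r, p} minus ∅ = {s, r, p}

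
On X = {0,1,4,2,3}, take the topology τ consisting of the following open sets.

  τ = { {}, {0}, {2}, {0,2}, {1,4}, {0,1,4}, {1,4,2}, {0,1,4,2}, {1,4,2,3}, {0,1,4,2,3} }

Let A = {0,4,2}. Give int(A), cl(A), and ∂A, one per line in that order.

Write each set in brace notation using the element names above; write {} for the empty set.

int(A) = {0,2}
cl(A)  = {0,1,4,2,3}
∂A     = {1,4,3}

opens ⊆ A: {}, {0}, {2}, {0,2}; union → int = {0,2}
complement {1,3}; its interior {}; cl(A) = X∖{} = {0,1,4,2,3}
boundary = {0,1,4,2,3} ∖ {0,2} = {1,4,3}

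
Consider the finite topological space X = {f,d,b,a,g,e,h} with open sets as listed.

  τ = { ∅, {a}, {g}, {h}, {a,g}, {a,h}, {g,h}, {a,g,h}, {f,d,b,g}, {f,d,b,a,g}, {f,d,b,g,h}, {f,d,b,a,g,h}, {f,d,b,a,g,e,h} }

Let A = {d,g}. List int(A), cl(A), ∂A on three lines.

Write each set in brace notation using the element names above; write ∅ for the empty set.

int(A) = {g}
cl(A)  = {f,d,b,g,e}
∂A     = {f,d,b,e}

open subsets of A: ∅, {g}; so int(A) = {g}
closure: X∖int(X∖A) = X∖{a,h} = {f,d,b,g,e}
∂A = {f,d,b,g,e} minus {g} = {f,d,b,e}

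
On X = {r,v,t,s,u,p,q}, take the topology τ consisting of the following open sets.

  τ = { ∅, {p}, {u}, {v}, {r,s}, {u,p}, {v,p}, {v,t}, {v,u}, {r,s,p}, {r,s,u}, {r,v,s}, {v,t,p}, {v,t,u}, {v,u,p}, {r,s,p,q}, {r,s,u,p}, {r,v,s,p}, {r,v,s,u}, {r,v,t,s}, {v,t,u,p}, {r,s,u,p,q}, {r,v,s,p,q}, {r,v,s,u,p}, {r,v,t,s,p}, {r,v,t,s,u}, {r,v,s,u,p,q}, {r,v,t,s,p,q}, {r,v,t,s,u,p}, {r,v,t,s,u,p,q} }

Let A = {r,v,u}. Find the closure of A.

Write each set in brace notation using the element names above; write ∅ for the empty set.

complement {t,s,p,q}; its interior {p}; cl(A) = X∖{p} = {r,v,t,s,u,q}

{r,v,t,s,u,q}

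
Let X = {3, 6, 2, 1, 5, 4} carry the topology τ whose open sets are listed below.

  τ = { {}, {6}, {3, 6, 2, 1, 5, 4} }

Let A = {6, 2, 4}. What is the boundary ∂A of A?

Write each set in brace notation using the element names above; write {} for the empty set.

interior: largest open inside A is {6} (from {}, {6})
cl via duality: int({3, 1, 5}) = {}, so X∖{} = {3, 6, 2, 1, 5, 4}
cl∖int = {3, 2, 1, 5, 4}

{3, 2, 1, 5, 4}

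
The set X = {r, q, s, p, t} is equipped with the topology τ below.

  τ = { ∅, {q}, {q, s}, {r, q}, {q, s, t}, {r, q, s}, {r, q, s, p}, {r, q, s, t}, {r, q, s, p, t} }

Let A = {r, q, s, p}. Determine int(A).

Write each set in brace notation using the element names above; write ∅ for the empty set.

interior: largest open inside A is {r, q, s, p} (from ∅, {q}, {r, q}, {q, s}, {r, q, s}, {r, q, s, p})

{r, q, s, p}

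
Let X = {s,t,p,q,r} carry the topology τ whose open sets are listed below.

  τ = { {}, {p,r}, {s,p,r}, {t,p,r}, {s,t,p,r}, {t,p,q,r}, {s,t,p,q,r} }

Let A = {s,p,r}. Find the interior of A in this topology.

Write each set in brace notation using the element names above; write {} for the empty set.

open subsets of A: {}, {p,r}, {s,p,r}; so int(A) = {s,p,r}

{s,p,r}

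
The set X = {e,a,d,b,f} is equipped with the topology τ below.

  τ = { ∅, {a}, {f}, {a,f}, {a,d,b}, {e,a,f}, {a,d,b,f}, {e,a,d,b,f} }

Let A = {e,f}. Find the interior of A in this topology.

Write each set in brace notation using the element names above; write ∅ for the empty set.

U open, U⊆A: ∅, {f}. int(A) = ⋃ = {f}

{f}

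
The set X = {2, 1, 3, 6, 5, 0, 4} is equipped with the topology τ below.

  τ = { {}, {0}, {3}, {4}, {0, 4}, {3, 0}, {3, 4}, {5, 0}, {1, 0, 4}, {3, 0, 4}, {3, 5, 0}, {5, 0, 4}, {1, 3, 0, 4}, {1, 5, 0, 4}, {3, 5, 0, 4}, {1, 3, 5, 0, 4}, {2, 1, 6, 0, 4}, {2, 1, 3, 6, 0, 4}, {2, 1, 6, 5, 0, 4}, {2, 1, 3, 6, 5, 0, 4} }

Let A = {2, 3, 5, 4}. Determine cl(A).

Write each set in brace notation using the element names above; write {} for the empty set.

X∖A={1, 6, 0}, int(X∖A)={0}, hence cl(A)={2, 1, 3, 6, 5, 4}

{2, 1, 3, 6, 5, 4}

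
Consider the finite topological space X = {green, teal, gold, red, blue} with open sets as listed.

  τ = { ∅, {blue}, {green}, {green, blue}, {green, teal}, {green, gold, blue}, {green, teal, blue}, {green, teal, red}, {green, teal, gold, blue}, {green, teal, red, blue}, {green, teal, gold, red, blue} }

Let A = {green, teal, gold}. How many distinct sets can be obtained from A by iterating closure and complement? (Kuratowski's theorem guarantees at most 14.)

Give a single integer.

closure: X∖int(X∖A) = X∖{blue} = {green, teal, gold, red}
Let k=closure and c=complement:
  1. A     = {green, teal, gold}
  2. kA    = {green, teal, gold, red}
  3. cA    = {red, blue}
  4. ckA   = {blue}
  5. kcA   = {gold, red, blue}
  6. kckA  = {gold, blue}
  7. ckcA  = {green, teal}
  8. ckckA = {green, teal, red}
— saturated at 8

8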